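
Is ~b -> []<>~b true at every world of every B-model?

Yes, valid

Tableau for the negation ~(~b -> []<>~b):
1. ~(~b -> []<>~b), 0
2. ~b, 0   [~->-rule on 1]
3. ~[]<>~b, 0   [~->-rule on 1]
4. ~<>~b, 1   [~[]-rule on 3: fresh world 1, 0R1]
5. b, 0   [~<>-rule on 4 via 1R0]
Accessibility: 0R0, 0R1, 1R0, 1R1
Branch closes: b and ~b both at 0.
Every branch of the negation's tableau closes; the branch above is one of them.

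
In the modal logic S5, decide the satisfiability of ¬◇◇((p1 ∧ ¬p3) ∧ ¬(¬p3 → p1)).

1. ¬◇◇((p1 ∧ ¬p3) ∧ ¬(¬p3 → p1)), 0
2. ¬◇((p1 ∧ ¬p3) ∧ ¬(¬p3 → p1)), 0
3. ¬((p1 ∧ ¬p3) ∧ ¬(¬p3 → p1)), 0
4. ¬p3 → p1, 0
5. p1, 0
Accessibility: 0R0

Satisfiable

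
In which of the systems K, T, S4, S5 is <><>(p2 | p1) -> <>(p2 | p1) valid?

S4, S5

S4-tableau for the negation ~(<><>(p2 | p1) -> <>(p2 | p1)):
1. ~(<><>(p2 | p1) -> <>(p2 | p1)), w0
2. <><>(p2 | p1), w0
3. ~<>(p2 | p1), w0
4. ~(p2 | p1), w0
5. ~p2, w0
6. ~p1, w0
7. <>(p2 | p1), w1
8. ~(p2 | p1), w1
9. ~p2, w1
10. ~p1, w1
11. p2 | p1, w2
12. ~(p2 | p1), w2
13. ~p2, w2
14. ~p1, w2
15. p1, w2
Accessibility: w0Rw0, w0Rw1, w0Rw2, w1Rw1, w1Rw2, w2Rw2
Branch closes: p1 and ~p1 both at w2.
Every branch closes (one shown): valid in S4, hence also in S5 (every theorem of S4 is a theorem of S5).
T-tableau for the negation ~(<><>(p2 | p1) -> <>(p2 | p1)):
1. ~(<><>(p2 | p1) -> <>(p2 | p1)), w0
2. <><>(p2 | p1), w0
3. ~<>(p2 | p1), w0
4. ~(p2 | p1), w0
5. ~p2, w0
6. ~p1, w0
7. <>(p2 | p1), w1
8. ~(p2 | p1), w1
9. ~p2, w1
10. ~p1, w1
11. p2 | p1, w2
12. p1, w2
Accessibility: w0Rw0, w0Rw1, w1Rw1, w1Rw2, w2Rw2
Complete open branch: countermodel on a T-frame, so not valid in T, nor in K (the same frame is also a K-frame).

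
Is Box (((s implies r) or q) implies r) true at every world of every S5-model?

Tableau for the negation not Box (((s implies r) or q) implies r):
1. not Box (((s implies r) or q) implies r), w0
2. not (((s implies r) or q) implies r), w1
3. (s implies r) or q, w1
4. not r, w1
5. q, w1
Accessibility: w0Rw0, w0Rw1, w1Rw0, w1Rw1
The negation has an open branch (countermodel exists).

Invalid (countermodel exists)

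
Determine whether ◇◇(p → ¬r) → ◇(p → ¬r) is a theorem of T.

No, not valid

Tableau for the negation ¬(◇◇(p → ¬r) → ◇(p → ¬r)):
1. ¬(◇◇(p → ¬r) → ◇(p → ¬r)), u
2. ◇◇(p → ¬r), u
3. ¬◇(p → ¬r), u
4. ¬(p → ¬r), u
5. p, u
6. r, u
7. ◇(p → ¬r), v
8. ¬(p → ¬r), v
9. p, v
10. r, v
11. p → ¬r, w
12. ¬r, w
Accessibility: uRu, uRv, vRv, vRw, wRw
The negation has an open branch (countermodel exists).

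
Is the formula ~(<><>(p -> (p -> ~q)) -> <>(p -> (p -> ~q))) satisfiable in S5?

Unsatisfiable (every branch closes)

1. ~(<><>(p -> (p -> ~q)) -> <>(p -> (p -> ~q))), w0
2. <><>(p -> (p -> ~q)), w0   [~->-rule on 1]
3. ~<>(p -> (p -> ~q)), w0   [~->-rule on 1]
4. ~(p -> (p -> ~q)), w0   [~<>-rule on 3 via w0Rw0]
5. p, w0   [~->-rule on 4]
6. ~(p -> ~q), w0   [~->-rule on 4]
7. q, w0   [~->-rule on 6]
8. <>(p -> (p -> ~q)), w1   [<>-rule on 2: fresh world w1, w0Rw1]
9. ~(p -> (p -> ~q)), w1   [~<>-rule on 3 via w0Rw1]
10. p, w1   [~->-rule on 9]
11. ~(p -> ~q), w1   [~->-rule on 9]
12. q, w1   [~->-rule on 11]
13. p -> (p -> ~q), w2   [<>-rule on 8: fresh world w2, w1Rw2]
14. ~(p -> (p -> ~q)), w2   [~<>-rule on 3 via w0Rw2]
15. p, w2   [~->-rule on 14]
16. ~(p -> ~q), w2   [~->-rule on 14]
17. q, w2   [~->-rule on 16]
18. p -> ~q, w2   [->-rule on 13 (branches; this branch)]
19. ~q, w2   [->-rule on 18 (branches; this branch)]
Accessibility: w0Rw0, w0Rw1, w0Rw2, w1Rw0, w1Rw1, w1Rw2, w2Rw0, w2Rw1, w2Rw2
Branch closes: q and ~q both at w2.
Every branch closes; the branch above is one of them.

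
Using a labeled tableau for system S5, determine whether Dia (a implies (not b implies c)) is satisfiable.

1. Dia (a implies (not b implies c)), 0
2. a implies (not b implies c), 1   [Dia-rule on 1: fresh world 1, 0R1]
3. not b implies c, 1   [implies-rule on 2 (branches; this branch)]
4. c, 1   [implies-rule on 3 (branches; this branch)]
Accessibility: 0R0, 0R1, 1R0, 1R1

Satisfiable (open branch found)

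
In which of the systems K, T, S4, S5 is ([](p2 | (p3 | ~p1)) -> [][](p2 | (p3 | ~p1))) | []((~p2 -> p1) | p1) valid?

S4, S5

S4-tableau for the negation ~(([](p2 | (p3 | ~p1)) -> [][](p2 | (p3 | ~p1))) | []((~p2 -> p1) | p1)):
1. ~(([](p2 | (p3 | ~p1)) -> [][](p2 | (p3 | ~p1))) | []((~p2 -> p1) | p1)), w0
2. ~([](p2 | (p3 | ~p1)) -> [][](p2 | (p3 | ~p1))), w0
3. ~[]((~p2 -> p1) | p1), w0
4. [](p2 | (p3 | ~p1)), w0
5. ~[][](p2 | (p3 | ~p1)), w0
6. p2 | (p3 | ~p1), w0
7. p3 | ~p1, w0
8. ~p1, w0
9. ~((~p2 -> p1) | p1), w1
10. ~(~p2 -> p1), w1
11. ~p1, w1
12. ~p2, w1
13. p2 | (p3 | ~p1), w1
14. p3 | ~p1, w1
15. ~[](p2 | (p3 | ~p1)), w2
16. p2 | (p3 | ~p1), w2
17. p3 | ~p1, w2
18. ~p1, w2
19. ~(p2 | (p3 | ~p1)), w3
20. ~p2, w3
21. ~(p3 | ~p1), w3
22. ~p3, w3
23. p1, w3
24. p2 | (p3 | ~p1), w3
25. p3 | ~p1, w3
26. ~p1, w3
Accessibility: w0Rw0, w0Rw1, w0Rw2, w0Rw3, w1Rw1, w2Rw2, w2Rw3, w3Rw3
Branch closes: p1 and ~p1 both at w3.
Every branch closes (one shown): valid in S4, hence also in S5 (every theorem of S4 is a theorem of S5).
T-tableau for the negation ~(([](p2 | (p3 | ~p1)) -> [][](p2 | (p3 | ~p1))) | []((~p2 -> p1) | p1)):
1. ~(([](p2 | (p3 | ~p1)) -> [][](p2 | (p3 | ~p1))) | []((~p2 -> p1) | p1)), w0
2. ~([](p2 | (p3 | ~p1)) -> [][](p2 | (p3 | ~p1))), w0
3. ~[]((~p2 -> p1) | p1), w0
4. [](p2 | (p3 | ~p1)), w0
5. ~[][](p2 | (p3 | ~p1)), w0
6. p2 | (p3 | ~p1), w0
7. p3 | ~p1, w0
8. ~p1, w0
9. ~((~p2 -> p1) | p1), w1
10. ~(~p2 -> p1), w1
11. ~p1, w1
12. ~p2, w1
13. p2 | (p3 | ~p1), w1
14. p3 | ~p1, w1
15. ~[](p2 | (p3 | ~p1)), w2
16. p2 | (p3 | ~p1), w2
17. p3 | ~p1, w2
18. ~p1, w2
19. ~(p2 | (p3 | ~p1)), w3
20. ~p2, w3
21. ~(p3 | ~p1), w3
22. ~p3, w3
23. p1, w3
Accessibility: w0Rw0, w0Rw1, w0Rw2, w1Rw1, w2Rw2, w2Rw3, w3Rw3
Complete open branch: countermodel on a T-frame, so not valid in T, nor in K (the same frame is also a K-frame).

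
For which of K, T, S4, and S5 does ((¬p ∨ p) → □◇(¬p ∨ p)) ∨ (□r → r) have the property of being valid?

T, S4, S5

T-tableau for the negation ¬(((¬p ∨ p) → □◇(¬p ∨ p)) ∨ (□r → r)):
1. ¬(((¬p ∨ p) → □◇(¬p ∨ p)) ∨ (□r → r)), u
2. ¬((¬p ∨ p) → □◇(¬p ∨ p)), u
3. ¬(□r → r), u
4. ¬p ∨ p, u
5. ¬□◇(¬p ∨ p), u
6. □r, u
7. ¬r, u
8. r, u
Accessibility: uRu
Branch closes: r and ¬r both at u.
Every branch closes (one shown): valid in T, hence also in S4, S5 (every theorem of T is a theorem of S4 and S5).
K-tableau for the negation ¬(((¬p ∨ p) → □◇(¬p ∨ p)) ∨ (□r → r)):
1. ¬(((¬p ∨ p) → □◇(¬p ∨ p)) ∨ (□r → r)), u
2. ¬((¬p ∨ p) → □◇(¬p ∨ p)), u
3. ¬(□r → r), u
4. ¬p ∨ p, u
5. ¬□◇(¬p ∨ p), u
6. □r, u
7. ¬r, u
8. p, u
9. ¬◇(¬p ∨ p), v
10. r, v
Accessibility: uRv
Complete open branch: countermodel on a K-frame, so not valid in K.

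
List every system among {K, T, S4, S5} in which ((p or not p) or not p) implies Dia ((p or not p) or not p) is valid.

T-tableau for the negation not (((p or not p) or not p) implies Dia ((p or not p) or not p)):
1. not (((p or not p) or not p) implies Dia ((p or not p) or not p)), 0
2. (p or not p) or not p, 0
3. not Dia ((p or not p) or not p), 0
4. not ((p or not p) or not p), 0
5. not (p or not p), 0
6. p, 0
7. not p, 0
Accessibility: 0R0
Branch closes: p and not p both at 0.
Every branch closes (one shown): valid in T, hence also in S4, S5 (every theorem of T is a theorem of S4 and S5).
K-tableau for the negation not (((p or not p) or not p) implies Dia ((p or not p) or not p)):
1. not (((p or not p) or not p) implies Dia ((p or not p) or not p)), 0
2. (p or not p) or not p, 0
3. not Dia ((p or not p) or not p), 0
4. not p, 0
Complete open branch: countermodel on a K-frame, so not valid in K.

T, S4, S5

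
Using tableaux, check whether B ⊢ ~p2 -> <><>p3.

Tableau for the negation ~(~p2 -> <><>p3):
1. ~(~p2 -> <><>p3), w0
2. ~p2, w0
3. ~<><>p3, w0
4. ~<>p3, w0
5. ~p3, w0
Accessibility: w0Rw0
The negation has an open branch (countermodel exists).

Invalid (countermodel exists)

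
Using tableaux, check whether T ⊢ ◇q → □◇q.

Not valid

Tableau for the negation ¬(◇q → □◇q):
1. ¬(◇q → □◇q), u
2. ◇q, u
3. ¬□◇q, u
4. q, v
5. ¬◇q, w
6. ¬q, w
Accessibility: uRu, uRv, uRw, vRv, wRw
The negation has an open branch (countermodel exists).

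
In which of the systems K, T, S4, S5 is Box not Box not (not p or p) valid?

T, S4, S5

K-tableau for the negation not Box not Box not (not p or p):
1. not Box not Box not (not p or p), u
2. Box not (not p or p), v
Accessibility: uRv
Complete open branch: countermodel on a K-frame, so not valid in K.
T-tableau for the negation not Box not Box not (not p or p):
1. not Box not Box not (not p or p), u
2. Box not (not p or p), v
3. not (not p or p), v
4. p, v
5. not p, v
Accessibility: uRu, uRv, vRv
Branch closes: p and not p both at v.
Every branch closes (one shown): valid in T, hence also in S4, S5 (every theorem of T is a theorem of S4 and S5).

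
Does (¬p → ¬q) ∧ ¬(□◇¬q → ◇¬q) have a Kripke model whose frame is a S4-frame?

1. (¬p → ¬q) ∧ ¬(□◇¬q → ◇¬q), u
2. ¬p → ¬q, u
3. ¬(□◇¬q → ◇¬q), u
4. □◇¬q, u
5. ¬◇¬q, u
6. ◇¬q, u
7. q, u
8. p, u
9. ¬q, v
10. ◇¬q, v
11. q, v
Accessibility: uRu, uRv, vRv
Branch closes: q and ¬q both at v.
Every branch closes; the branch above is one of them.

Unsatisfiable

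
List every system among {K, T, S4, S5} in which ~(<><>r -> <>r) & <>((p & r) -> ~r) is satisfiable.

K, T

S4-tableau for the formula:
1. ~(<><>r -> <>r) & <>((p & r) -> ~r), u
2. ~(<><>r -> <>r), u   [&-rule on 1]
3. <>((p & r) -> ~r), u   [&-rule on 1]
4. <><>r, u   [~->-rule on 2]
5. ~<>r, u   [~->-rule on 2]
6. ~r, u   [~<>-rule on 5 via uRu]
7. (p & r) -> ~r, v   [<>-rule on 3: fresh world v, uRv]
8. ~r, v   [~<>-rule on 5 via uRv]
9. ~(p & r), v   [->-rule on 7 (branches; this branch)]
10. <>r, w   [<>-rule on 4: fresh world w, uRw]
11. ~r, w   [~<>-rule on 5 via uRw]
12. r, x   [<>-rule on 10: fresh world x, wRx]
13. ~r, x   [~<>-rule on 5 via uRx]
Accessibility: uRu, uRv, uRw, uRx, vRv, wRw, wRx, xRx
Branch closes: r and ~r both at x.
Every branch closes (one shown): unsatisfiable in S4, hence also in S5 (every S5-frame is an S4-frame).
T-tableau for the formula:
1. ~(<><>r -> <>r) & <>((p & r) -> ~r), u
2. ~(<><>r -> <>r), u   [&-rule on 1]
3. <>((p & r) -> ~r), u   [&-rule on 1]
4. <><>r, u   [~->-rule on 2]
5. ~<>r, u   [~->-rule on 2]
6. ~r, u   [~<>-rule on 5 via uRu]
7. (p & r) -> ~r, v   [<>-rule on 3: fresh world v, uRv]
8. ~r, v   [~<>-rule on 5 via uRv]
9. <>r, w   [<>-rule on 4: fresh world w, uRw]
10. ~r, w   [~<>-rule on 5 via uRw]
11. r, x   [<>-rule on 9: fresh world x, wRx]
Accessibility: uRu, uRv, uRw, vRv, wRw, wRx, xRx
Complete open branch: satisfiable in T, hence also in K (this T-model is also a K-model).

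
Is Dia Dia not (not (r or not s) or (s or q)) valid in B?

Tableau for the negation not Dia Dia not (not (r or not s) or (s or q)):
1. not Dia Dia not (not (r or not s) or (s or q)), w0
2. not Dia not (not (r or not s) or (s or q)), w0   [neg-Dia-rule on 1 via w0Rw0]
3. not (r or not s) or (s or q), w0   [neg-Dia-rule on 2 via w0Rw0]
4. s or q, w0   [or-rule on 3 (branches; this branch)]
5. q, w0   [or-rule on 4 (branches; this branch)]
Accessibility: w0Rw0
The negation has an open branch (countermodel exists).

No, not valid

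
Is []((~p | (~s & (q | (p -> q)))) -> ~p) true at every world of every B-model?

No, not valid

Tableau for the negation ~[]((~p | (~s & (q | (p -> q)))) -> ~p):
1. ~[]((~p | (~s & (q | (p -> q)))) -> ~p), 0
2. ~((~p | (~s & (q | (p -> q)))) -> ~p), 1
3. ~p | (~s & (q | (p -> q))), 1
4. p, 1
5. ~s & (q | (p -> q)), 1
6. ~s, 1
7. q | (p -> q), 1
8. p -> q, 1
9. q, 1
Accessibility: 0R0, 0R1, 1R0, 1R1
The negation has an open branch (countermodel exists).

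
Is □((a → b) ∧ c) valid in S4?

No, not valid

Tableau for the negation ¬□((a → b) ∧ c):
1. ¬□((a → b) ∧ c), u
2. ¬((a → b) ∧ c), v
3. ¬c, v
Accessibility: uRu, uRv, vRv
The negation has an open branch (countermodel exists).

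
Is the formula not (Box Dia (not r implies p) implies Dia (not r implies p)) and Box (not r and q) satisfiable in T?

1. not (Box Dia (not r implies p) implies Dia (not r implies p)) and Box (not r and q), u
2. not (Box Dia (not r implies p) implies Dia (not r implies p)), u   [and-rule on 1]
3. Box (not r and q), u   [and-rule on 1]
4. Box Dia (not r implies p), u   [neg-implies-rule on 2]
5. not Dia (not r implies p), u   [neg-implies-rule on 2]
6. not r and q, u   [Box-rule on 3 via uRu]
7. not r, u   [and-rule on 6]
8. q, u   [and-rule on 6]
9. Dia (not r implies p), u   [Box-rule on 4 via uRu]
10. not (not r implies p), u   [neg-Dia-rule on 5 via uRu]
11. not p, u   [neg-implies-rule on 10]
12. not r implies p, v   [Dia-rule on 9: fresh world v, uRv]
13. not r and q, v   [Box-rule on 3 via uRv]
14. not r, v   [and-rule on 13]
15. q, v   [and-rule on 13]
16. Dia (not r implies p), v   [Box-rule on 4 via uRv]
17. not (not r implies p), v   [neg-Dia-rule on 5 via uRv]
18. not p, v   [neg-implies-rule on 17]
19. p, v   [implies-rule on 12 (branches; this branch)]
Accessibility: uRu, uRv, vRv
Branch closes: p and not p both at v.
(One branch shown.) All branches close.

Unsatisfiable (every branch closes)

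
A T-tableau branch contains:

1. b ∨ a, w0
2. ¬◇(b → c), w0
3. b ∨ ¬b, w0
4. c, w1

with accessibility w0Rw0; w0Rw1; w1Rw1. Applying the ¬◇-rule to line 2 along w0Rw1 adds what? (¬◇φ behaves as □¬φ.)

¬(b → c), w1

¬◇φ behaves as □¬φ: propagate the negated body to each accessible world.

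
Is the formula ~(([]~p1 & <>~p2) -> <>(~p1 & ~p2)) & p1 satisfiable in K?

No, unsatisfiable

1. ~(([]~p1 & <>~p2) -> <>(~p1 & ~p2)) & p1, w0
2. ~(([]~p1 & <>~p2) -> <>(~p1 & ~p2)), w0
3. p1, w0
4. []~p1 & <>~p2, w0
5. ~<>(~p1 & ~p2), w0
6. []~p1, w0
7. <>~p2, w0
8. ~p2, w1
9. ~(~p1 & ~p2), w1
10. ~p1, w1
11. p2, w1
Accessibility: w0Rw1
Branch closes: p2 and ~p2 both at w1.
(One branch shown.) All branches close.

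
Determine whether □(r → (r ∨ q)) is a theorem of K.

Valid

Tableau for the negation ¬□(r → (r ∨ q)):
1. ¬□(r → (r ∨ q)), w0
2. ¬(r → (r ∨ q)), w1
3. r, w1
4. ¬(r ∨ q), w1
5. ¬r, w1
6. ¬q, w1
Accessibility: w0Rw1
Branch closes: r and ¬r both at w1.
All branches of the negation close; one closing branch shown above.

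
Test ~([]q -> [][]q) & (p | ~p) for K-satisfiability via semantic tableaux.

Yes, satisfiable

1. ~([]q -> [][]q) & (p | ~p), u
2. ~([]q -> [][]q), u   [&-rule on 1]
3. p | ~p, u   [&-rule on 1]
4. []q, u   [~->-rule on 2]
5. ~[][]q, u   [~->-rule on 2]
6. ~p, u   [|-rule on 3 (branches; this branch)]
7. ~[]q, v   [~[]-rule on 5: fresh world v, uRv]
8. q, v   [[]-rule on 4 via uRv]
9. ~q, w   [~[]-rule on 7: fresh world w, vRw]
Accessibility: uRv, vRw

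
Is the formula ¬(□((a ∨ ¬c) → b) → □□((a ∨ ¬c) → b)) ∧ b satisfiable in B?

1. ¬(□((a ∨ ¬c) → b) → □□((a ∨ ¬c) → b)) ∧ b, w0
2. ¬(□((a ∨ ¬c) → b) → □□((a ∨ ¬c) → b)), w0
3. b, w0
4. □((a ∨ ¬c) → b), w0
5. ¬□□((a ∨ ¬c) → b), w0
6. (a ∨ ¬c) → b, w0
7. ¬□((a ∨ ¬c) → b), w1
8. (a ∨ ¬c) → b, w1
9. b, w1
10. ¬((a ∨ ¬c) → b), w2
11. a ∨ ¬c, w2
12. ¬b, w2
13. ¬c, w2
Accessibility: w0Rw0, w0Rw1, w1Rw0, w1Rw1, w1Rw2, w2Rw1, w2Rw2

Yes, satisfiable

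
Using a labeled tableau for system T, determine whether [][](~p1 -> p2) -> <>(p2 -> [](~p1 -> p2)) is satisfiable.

1. [][](~p1 -> p2) -> <>(p2 -> [](~p1 -> p2)), w0
2. <>(p2 -> [](~p1 -> p2)), w0   [->-rule on 1 (branches; this branch)]
3. p2 -> [](~p1 -> p2), w1   [<>-rule on 2: fresh world w1, w0Rw1]
4. [](~p1 -> p2), w1   [->-rule on 3 (branches; this branch)]
5. ~p1 -> p2, w1   [[]-rule on 4 via w1Rw1]
6. p2, w1   [->-rule on 5 (branches; this branch)]
Accessibility: w0Rw0, w0Rw1, w1Rw1

Satisfiable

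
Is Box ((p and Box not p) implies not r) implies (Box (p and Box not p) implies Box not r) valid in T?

Valid

Tableau for the negation not (Box ((p and Box not p) implies not r) implies (Box (p and Box not p) implies Box not r)):
1. not (Box ((p and Box not p) implies not r) implies (Box (p and Box not p) implies Box not r)), u
2. Box ((p and Box not p) implies not r), u   [neg-implies-rule on 1]
3. not (Box (p and Box not p) implies Box not r), u   [neg-implies-rule on 1]
4. Box (p and Box not p), u   [neg-implies-rule on 3]
5. not Box not r, u   [neg-implies-rule on 3]
6. (p and Box not p) implies not r, u   [Box-rule on 2 via uRu]
7. p and Box not p, u   [Box-rule on 4 via uRu]
8. p, u   [and-rule on 7]
9. Box not p, u   [and-rule on 7]
10. not p, u   [Box-rule on 9 via uRu]
Accessibility: uRu
Branch closes: p and not p both at u.
All branches of the negation close; one closing branch shown above.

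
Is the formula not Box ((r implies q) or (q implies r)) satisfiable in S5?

Unsatisfiable

1. not Box ((r implies q) or (q implies r)), w0
2. not ((r implies q) or (q implies r)), w1
3. not (r implies q), w1
4. not (q implies r), w1
5. r, w1
6. not q, w1
7. q, w1
8. not r, w1
Accessibility: w0Rw0, w0Rw1, w1Rw0, w1Rw1
Branch closes: q and not q both at w1.
Every branch closes; the branch above is one of them.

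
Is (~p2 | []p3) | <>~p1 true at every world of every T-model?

Not valid

Tableau for the negation ~((~p2 | []p3) | <>~p1):
1. ~((~p2 | []p3) | <>~p1), 0
2. ~(~p2 | []p3), 0
3. ~<>~p1, 0
4. p2, 0
5. ~[]p3, 0
6. p1, 0
7. ~p3, 1
8. p1, 1
Accessibility: 0R0, 0R1, 1R1
The negation has an open branch (countermodel exists).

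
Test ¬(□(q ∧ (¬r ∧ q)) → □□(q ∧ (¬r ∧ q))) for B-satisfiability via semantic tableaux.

Satisfiable (open branch found)

1. ¬(□(q ∧ (¬r ∧ q)) → □□(q ∧ (¬r ∧ q))), u
2. □(q ∧ (¬r ∧ q)), u
3. ¬□□(q ∧ (¬r ∧ q)), u
4. q ∧ (¬r ∧ q), u
5. q, u
6. ¬r ∧ q, u
7. ¬r, u
8. ¬□(q ∧ (¬r ∧ q)), v
9. q ∧ (¬r ∧ q), v
10. q, v
11. ¬r ∧ q, v
12. ¬r, v
13. ¬(q ∧ (¬r ∧ q)), w
14. ¬(¬r ∧ q), w
15. ¬q, w
Accessibility: uRu, uRv, vRu, vRv, vRw, wRv, wRw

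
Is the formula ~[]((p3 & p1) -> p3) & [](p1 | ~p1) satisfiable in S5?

1. ~[]((p3 & p1) -> p3) & [](p1 | ~p1), w0
2. ~[]((p3 & p1) -> p3), w0
3. [](p1 | ~p1), w0
4. p1 | ~p1, w0
5. ~p1, w0
6. ~((p3 & p1) -> p3), w1
7. p3 & p1, w1
8. ~p3, w1
9. p3, w1
10. p1, w1
Accessibility: w0Rw0, w0Rw1, w1Rw0, w1Rw1
Branch closes: p3 and ~p3 both at w1.
(One branch shown.) All branches close.

Unsatisfiable (every branch closes)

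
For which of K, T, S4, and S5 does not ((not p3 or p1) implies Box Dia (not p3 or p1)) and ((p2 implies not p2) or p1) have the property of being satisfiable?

S5-tableau for the formula:
1. not ((not p3 or p1) implies Box Dia (not p3 or p1)) and ((p2 implies not p2) or p1), u
2. not ((not p3 or p1) implies Box Dia (not p3 or p1)), u
3. (p2 implies not p2) or p1, u
4. not p3 or p1, u
5. not Box Dia (not p3 or p1), u
6. p2 implies not p2, u
7. p1, u
8. not p2, u
9. not Dia (not p3 or p1), v
10. not (not p3 or p1), u
11. p3, u
12. not p1, u
Accessibility: uRu, uRv, vRu, vRv
Branch closes: p1 and not p1 both at u.
Every branch closes (one shown): unsatisfiable in S5.
S4-tableau for the formula:
1. not ((not p3 or p1) implies Box Dia (not p3 or p1)) and ((p2 implies not p2) or p1), u
2. not ((not p3 or p1) implies Box Dia (not p3 or p1)), u
3. (p2 implies not p2) or p1, u
4. not p3 or p1, u
5. not Box Dia (not p3 or p1), u
6. p1, u
7. not Dia (not p3 or p1), v
8. not (not p3 or p1), v
9. p3, v
10. not p1, v
Accessibility: uRu, uRv, vRv
Complete open branch: satisfiable in S4, hence also in K, T (this S4-model is also a K-model and a T-model).

K, T, S4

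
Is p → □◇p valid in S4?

Invalid (countermodel exists)

Tableau for the negation ¬(p → □◇p):
1. ¬(p → □◇p), w0
2. p, w0
3. ¬□◇p, w0
4. ¬◇p, w1
5. ¬p, w1
Accessibility: w0Rw0, w0Rw1, w1Rw1
The negation has an open branch (countermodel exists).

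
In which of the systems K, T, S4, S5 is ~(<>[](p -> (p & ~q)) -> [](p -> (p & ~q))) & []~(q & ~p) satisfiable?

S4-tableau for the formula:
1. ~(<>[](p -> (p & ~q)) -> [](p -> (p & ~q))) & []~(q & ~p), 0
2. ~(<>[](p -> (p & ~q)) -> [](p -> (p & ~q))), 0
3. []~(q & ~p), 0
4. <>[](p -> (p & ~q)), 0
5. ~[](p -> (p & ~q)), 0
6. ~(q & ~p), 0
7. p, 0
8. [](p -> (p & ~q)), 1
9. ~(q & ~p), 1
10. p -> (p & ~q), 1
11. p, 1
12. p & ~q, 1
13. ~q, 1
14. ~(p -> (p & ~q)), 2
15. p, 2
16. ~(p & ~q), 2
17. ~(q & ~p), 2
18. q, 2
Accessibility: 0R0, 0R1, 0R2, 1R1, 2R2
Complete open branch: satisfiable in S4, hence also in K, T (this S4-model is also a K-model and a T-model).
S5-tableau for the formula:
1. ~(<>[](p -> (p & ~q)) -> [](p -> (p & ~q))) & []~(q & ~p), 0
2. ~(<>[](p -> (p & ~q)) -> [](p -> (p & ~q))), 0
3. []~(q & ~p), 0
4. <>[](p -> (p & ~q)), 0
5. ~[](p -> (p & ~q)), 0
6. ~(q & ~p), 0
7. p, 0
8. [](p -> (p & ~q)), 1
9. ~(q & ~p), 1
10. p -> (p & ~q), 0
11. p -> (p & ~q), 1
12. p, 1
13. p & ~q, 0
14. ~q, 0
15. p & ~q, 1
16. ~q, 1
17. ~(p -> (p & ~q)), 2
18. p, 2
19. ~(p & ~q), 2
20. ~(q & ~p), 2
21. p -> (p & ~q), 2
22. q, 2
23. p & ~q, 2
24. ~q, 2
Accessibility: 0R0, 0R1, 0R2, 1R0, 1R1, 1R2, 2R0, 2R1, 2R2
Branch closes: q and ~q both at 2.
Every branch closes (one shown): unsatisfiable in S5.

K, T, S4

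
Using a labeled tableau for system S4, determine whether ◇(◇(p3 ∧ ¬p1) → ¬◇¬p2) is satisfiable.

1. ◇(◇(p3 ∧ ¬p1) → ¬◇¬p2), w0
2. ◇(p3 ∧ ¬p1) → ¬◇¬p2, w1
3. ¬◇¬p2, w1
4. p2, w1
Accessibility: w0Rw0, w0Rw1, w1Rw1

Yes, satisfiable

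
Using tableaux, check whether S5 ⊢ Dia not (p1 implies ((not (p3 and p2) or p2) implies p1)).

No, not valid

Tableau for the negation not Dia not (p1 implies ((not (p3 and p2) or p2) implies p1)):
1. not Dia not (p1 implies ((not (p3 and p2) or p2) implies p1)), w0
2. p1 implies ((not (p3 and p2) or p2) implies p1), w0
3. (not (p3 and p2) or p2) implies p1, w0
4. p1, w0
Accessibility: w0Rw0
The negation has an open branch (countermodel exists).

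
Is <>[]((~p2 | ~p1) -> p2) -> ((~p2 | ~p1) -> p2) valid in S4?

Tableau for the negation ~(<>[]((~p2 | ~p1) -> p2) -> ((~p2 | ~p1) -> p2)):
1. ~(<>[]((~p2 | ~p1) -> p2) -> ((~p2 | ~p1) -> p2)), w0
2. <>[]((~p2 | ~p1) -> p2), w0
3. ~((~p2 | ~p1) -> p2), w0
4. ~p2 | ~p1, w0
5. ~p2, w0
6. ~p1, w0
7. []((~p2 | ~p1) -> p2), w1
8. (~p2 | ~p1) -> p2, w1
9. p2, w1
Accessibility: w0Rw0, w0Rw1, w1Rw1
The negation has an open branch (countermodel exists).

No, not valid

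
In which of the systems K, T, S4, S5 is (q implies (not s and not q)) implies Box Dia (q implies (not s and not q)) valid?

S4-tableau for the negation not ((q implies (not s and not q)) implies Box Dia (q implies (not s and not q))):
1. not ((q implies (not s and not q)) implies Box Dia (q implies (not s and not q))), w0
2. q implies (not s and not q), w0   [neg-implies-rule on 1]
3. not Box Dia (q implies (not s and not q)), w0   [neg-implies-rule on 1]
4. not s and not q, w0   [implies-rule on 2 (branches; this branch)]
5. not s, w0   [and-rule on 4]
6. not q, w0   [and-rule on 4]
7. not Dia (q implies (not s and not q)), w1   [neg-Box-rule on 3: fresh world w1, w0Rw1]
8. not (q implies (not s and not q)), w1   [neg-Dia-rule on 7 via w1Rw1]
9. q, w1   [neg-implies-rule on 8]
10. not (not s and not q), w1   [neg-implies-rule on 8]
Accessibility: w0Rw0, w0Rw1, w1Rw1
Complete open branch: countermodel on an S4-frame, so not valid in S4, nor in K, T (the same frame is also a K-frame and a T-frame).
S5-tableau for the negation not ((q implies (not s and not q)) implies Box Dia (q implies (not s and not q))):
1. not ((q implies (not s and not q)) implies Box Dia (q implies (not s and not q))), w0
2. q implies (not s and not q), w0   [neg-implies-rule on 1]
3. not Box Dia (q implies (not s and not q)), w0   [neg-implies-rule on 1]
4. not s and not q, w0   [implies-rule on 2 (branches; this branch)]
5. not s, w0   [and-rule on 4]
6. not q, w0   [and-rule on 4]
7. not Dia (q implies (not s and not q)), w1   [neg-Box-rule on 3: fresh world w1, w0Rw1]
8. not (q implies (not s and not q)), w0   [neg-Dia-rule on 7 via w1Rw0]
9. q, w0   [neg-implies-rule on 8]
10. not (not s and not q), w0   [neg-implies-rule on 8]
Accessibility: w0Rw0, w0Rw1, w1Rw0, w1Rw1
Branch closes: q and not q both at w0.
Every branch closes (one shown): valid in S5.

S5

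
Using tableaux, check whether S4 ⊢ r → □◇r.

Tableau for the negation ¬(r → □◇r):
1. ¬(r → □◇r), w0
2. r, w0   [¬→-rule on 1]
3. ¬□◇r, w0   [¬→-rule on 1]
4. ¬◇r, w1   [¬□-rule on 3: fresh world w1, w0Rw1]
5. ¬r, w1   [¬◇-rule on 4 via w1Rw1]
Accessibility: w0Rw0, w0Rw1, w1Rw1
The negation has an open branch (countermodel exists).

No, not valid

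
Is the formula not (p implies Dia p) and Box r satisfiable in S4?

No, unsatisfiable

1. not (p implies Dia p) and Box r, 0
2. not (p implies Dia p), 0
3. Box r, 0
4. p, 0
5. not Dia p, 0
6. r, 0
7. not p, 0
Accessibility: 0R0
Branch closes: p and not p both at 0.
All branches of the tableau close; one closing branch shown above.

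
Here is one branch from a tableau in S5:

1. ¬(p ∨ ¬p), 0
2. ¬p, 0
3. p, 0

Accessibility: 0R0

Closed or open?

Yes, closed

Both p and ¬p appear at 0.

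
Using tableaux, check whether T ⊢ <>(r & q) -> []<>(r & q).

Tableau for the negation ~(<>(r & q) -> []<>(r & q)):
1. ~(<>(r & q) -> []<>(r & q)), u
2. <>(r & q), u   [~->-rule on 1]
3. ~[]<>(r & q), u   [~->-rule on 1]
4. r & q, v   [<>-rule on 2: fresh world v, uRv]
5. r, v   [&-rule on 4]
6. q, v   [&-rule on 4]
7. ~<>(r & q), w   [~[]-rule on 3: fresh world w, uRw]
8. ~(r & q), w   [~<>-rule on 7 via wRw]
9. ~q, w   [~&-rule on 8 (branches; this branch)]
Accessibility: uRu, uRv, uRw, vRv, wRw
The negation has an open branch (countermodel exists).

Invalid (countermodel exists)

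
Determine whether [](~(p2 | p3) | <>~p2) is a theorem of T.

Not valid

Tableau for the negation ~[](~(p2 | p3) | <>~p2):
1. ~[](~(p2 | p3) | <>~p2), u
2. ~(~(p2 | p3) | <>~p2), v
3. p2 | p3, v
4. ~<>~p2, v
5. p2, v
6. p3, v
Accessibility: uRu, uRv, vRv
The negation has an open branch (countermodel exists).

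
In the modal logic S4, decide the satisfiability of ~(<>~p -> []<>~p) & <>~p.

1. ~(<>~p -> []<>~p) & <>~p, u
2. ~(<>~p -> []<>~p), u
3. <>~p, u
4. ~[]<>~p, u
5. ~p, v
6. ~<>~p, w
7. p, w
Accessibility: uRu, uRv, uRw, vRv, wRw

Satisfiable (open branch found)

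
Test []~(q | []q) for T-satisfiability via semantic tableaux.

Satisfiable

1. []~(q | []q), 0
2. ~(q | []q), 0
3. ~q, 0
4. ~[]q, 0
5. ~q, 1
6. ~(q | []q), 1
7. ~[]q, 1
8. ~q, 2
Accessibility: 0R0, 0R1, 1R1, 1R2, 2R2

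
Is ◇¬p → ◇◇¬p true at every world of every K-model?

Not valid

Tableau for the negation ¬(◇¬p → ◇◇¬p):
1. ¬(◇¬p → ◇◇¬p), 0
2. ◇¬p, 0
3. ¬◇◇¬p, 0
4. ¬p, 1
5. ¬◇¬p, 1
Accessibility: 0R1
The negation has an open branch (countermodel exists).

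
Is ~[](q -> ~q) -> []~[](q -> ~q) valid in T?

Tableau for the negation ~(~[](q -> ~q) -> []~[](q -> ~q)):
1. ~(~[](q -> ~q) -> []~[](q -> ~q)), u
2. ~[](q -> ~q), u
3. ~[]~[](q -> ~q), u
4. ~(q -> ~q), v
5. q, v
6. [](q -> ~q), w
7. q -> ~q, w
8. ~q, w
Accessibility: uRu, uRv, uRw, vRv, wRw
The negation has an open branch (countermodel exists).

No, not valid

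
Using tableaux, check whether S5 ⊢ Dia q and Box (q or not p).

Tableau for the negation not (Dia q and Box (q or not p)):
1. not (Dia q and Box (q or not p)), w0
2. not Box (q or not p), w0
3. not (q or not p), w1
4. not q, w1
5. p, w1
Accessibility: w0Rw0, w0Rw1, w1Rw0, w1Rw1
The negation has an open branch (countermodel exists).

No, not valid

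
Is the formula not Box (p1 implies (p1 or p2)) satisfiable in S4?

Unsatisfiable

1. not Box (p1 implies (p1 or p2)), 0
2. not (p1 implies (p1 or p2)), 1
3. p1, 1
4. not (p1 or p2), 1
5. not p1, 1
6. not p2, 1
Accessibility: 0R0, 0R1, 1R1
Branch closes: p1 and not p1 both at 1.
Every branch closes; the branch above is one of them.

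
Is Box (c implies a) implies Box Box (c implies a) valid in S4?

Valid in S4

Tableau for the negation not (Box (c implies a) implies Box Box (c implies a)):
1. not (Box (c implies a) implies Box Box (c implies a)), u
2. Box (c implies a), u
3. not Box Box (c implies a), u
4. c implies a, u
5. a, u
6. not Box (c implies a), v
7. c implies a, v
8. a, v
9. not (c implies a), w
10. c, w
11. not a, w
12. c implies a, w
13. a, w
Accessibility: uRu, uRv, uRw, vRv, vRw, wRw
Branch closes: a and not a both at w.
Every branch of the negation's tableau closes; the branch above is one of them.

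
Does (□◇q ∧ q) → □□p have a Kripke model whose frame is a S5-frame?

1. (□◇q ∧ q) → □□p, 0
2. □□p, 0   [→-rule on 1 (branches; this branch)]
3. □p, 0   [□-rule on 2 via 0R0]
4. p, 0   [□-rule on 3 via 0R0]
Accessibility: 0R0

Satisfiable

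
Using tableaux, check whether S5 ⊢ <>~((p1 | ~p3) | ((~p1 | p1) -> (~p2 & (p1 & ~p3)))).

No, not valid

Tableau for the negation ~<>~((p1 | ~p3) | ((~p1 | p1) -> (~p2 & (p1 & ~p3)))):
1. ~<>~((p1 | ~p3) | ((~p1 | p1) -> (~p2 & (p1 & ~p3)))), u
2. (p1 | ~p3) | ((~p1 | p1) -> (~p2 & (p1 & ~p3))), u
3. (~p1 | p1) -> (~p2 & (p1 & ~p3)), u
4. ~p2 & (p1 & ~p3), u
5. ~p2, u
6. p1 & ~p3, u
7. p1, u
8. ~p3, u
Accessibility: uRu
The negation has an open branch (countermodel exists).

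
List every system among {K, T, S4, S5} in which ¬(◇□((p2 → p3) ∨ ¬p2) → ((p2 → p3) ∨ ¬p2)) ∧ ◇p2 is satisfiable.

K, T, S4

S5-tableau for the formula:
1. ¬(◇□((p2 → p3) ∨ ¬p2) → ((p2 → p3) ∨ ¬p2)) ∧ ◇p2, 0
2. ¬(◇□((p2 → p3) ∨ ¬p2) → ((p2 → p3) ∨ ¬p2)), 0   [∧-rule on 1]
3. ◇p2, 0   [∧-rule on 1]
4. ◇□((p2 → p3) ∨ ¬p2), 0   [¬→-rule on 2]
5. ¬((p2 → p3) ∨ ¬p2), 0   [¬→-rule on 2]
6. ¬(p2 → p3), 0   [¬∨-rule on 5]
7. p2, 0   [¬∨-rule on 5]
8. ¬p3, 0   [¬→-rule on 6]
9. p2, 1   [◇-rule on 3: fresh world 1, 0R1]
10. □((p2 → p3) ∨ ¬p2), 2   [◇-rule on 4: fresh world 2, 0R2]
11. (p2 → p3) ∨ ¬p2, 0   [□-rule on 10 via 2R0]
12. (p2 → p3) ∨ ¬p2, 1   [□-rule on 10 via 2R1]
13. (p2 → p3) ∨ ¬p2, 2   [□-rule on 10 via 2R2]
14. p2 → p3, 0   [∨-rule on 11 (branches; this branch)]
15. p2 → p3, 1   [∨-rule on 12 (branches; this branch)]
16. ¬p2, 2   [∨-rule on 13 (branches; this branch)]
17. p3, 0   [→-rule on 14 (branches; this branch)]
Accessibility: 0R0, 0R1, 0R2, 1R0, 1R1, 1R2, 2R0, 2R1, 2R2
Branch closes: p3 and ¬p3 both at 0.
Every branch closes (one shown): unsatisfiable in S5.
S4-tableau for the formula:
1. ¬(◇□((p2 → p3) ∨ ¬p2) → ((p2 → p3) ∨ ¬p2)) ∧ ◇p2, 0
2. ¬(◇□((p2 → p3) ∨ ¬p2) → ((p2 → p3) ∨ ¬p2)), 0   [∧-rule on 1]
3. ◇p2, 0   [∧-rule on 1]
4. ◇□((p2 → p3) ∨ ¬p2), 0   [¬→-rule on 2]
5. ¬((p2 → p3) ∨ ¬p2), 0   [¬→-rule on 2]
6. ¬(p2 → p3), 0   [¬∨-rule on 5]
7. p2, 0   [¬∨-rule on 5]
8. ¬p3, 0   [¬→-rule on 6]
9. p2, 1   [◇-rule on 3: fresh world 1, 0R1]
10. □((p2 → p3) ∨ ¬p2), 2   [◇-rule on 4: fresh world 2, 0R2]
11. (p2 → p3) ∨ ¬p2, 2   [□-rule on 10 via 2R2]
12. ¬p2, 2   [∨-rule on 11 (branches; this branch)]
Accessibility: 0R0, 0R1, 0R2, 1R1, 2R2
Complete open branch: satisfiable in S4, hence also in K, T (this S4-model is also a K-model and a T-model).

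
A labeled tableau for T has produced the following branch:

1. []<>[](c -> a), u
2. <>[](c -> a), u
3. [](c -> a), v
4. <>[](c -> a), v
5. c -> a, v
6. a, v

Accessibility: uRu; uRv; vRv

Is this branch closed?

Open

There is no literal clash: for every atom and world, at most one sign appears.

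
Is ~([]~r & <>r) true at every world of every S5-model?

Valid in S5

Tableau for the negation []~r & <>r:
1. []~r & <>r, u
2. []~r, u   [&-rule on 1]
3. <>r, u   [&-rule on 1]
4. ~r, u   [[]-rule on 2 via uRu]
5. r, v   [<>-rule on 3: fresh world v, uRv]
6. ~r, v   [[]-rule on 2 via uRv]
Accessibility: uRu, uRv, vRu, vRv
Branch closes: r and ~r both at v.
All branches of the negation close; one closing branch shown above.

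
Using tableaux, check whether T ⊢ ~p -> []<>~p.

Tableau for the negation ~(~p -> []<>~p):
1. ~(~p -> []<>~p), w0
2. ~p, w0
3. ~[]<>~p, w0
4. ~<>~p, w1
5. p, w1
Accessibility: w0Rw0, w0Rw1, w1Rw1
The negation has an open branch (countermodel exists).

Invalid (countermodel exists)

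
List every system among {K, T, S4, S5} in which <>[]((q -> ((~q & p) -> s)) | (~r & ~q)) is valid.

K-tableau for the negation ~<>[]((q -> ((~q & p) -> s)) | (~r & ~q)):
1. ~<>[]((q -> ((~q & p) -> s)) | (~r & ~q)), w0
Complete open branch: countermodel on a K-frame, so not valid in K.
T-tableau for the negation ~<>[]((q -> ((~q & p) -> s)) | (~r & ~q)):
1. ~<>[]((q -> ((~q & p) -> s)) | (~r & ~q)), w0
2. ~[]((q -> ((~q & p) -> s)) | (~r & ~q)), w0
3. ~((q -> ((~q & p) -> s)) | (~r & ~q)), w1
4. ~(q -> ((~q & p) -> s)), w1
5. ~(~r & ~q), w1
6. q, w1
7. ~((~q & p) -> s), w1
8. ~q & p, w1
9. ~s, w1
10. ~q, w1
11. p, w1
Accessibility: w0Rw0, w0Rw1, w1Rw1
Branch closes: q and ~q both at w1.
Every branch closes (one shown): valid in T, hence also in S4, S5 (every theorem of T is a theorem of S4 and S5).

T, S4, S5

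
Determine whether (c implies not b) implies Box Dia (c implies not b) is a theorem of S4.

Tableau for the negation not ((c implies not b) implies Box Dia (c implies not b)):
1. not ((c implies not b) implies Box Dia (c implies not b)), 0
2. c implies not b, 0   [neg-implies-rule on 1]
3. not Box Dia (c implies not b), 0   [neg-implies-rule on 1]
4. not b, 0   [implies-rule on 2 (branches; this branch)]
5. not Dia (c implies not b), 1   [neg-Box-rule on 3: fresh world 1, 0R1]
6. not (c implies not b), 1   [neg-Dia-rule on 5 via 1R1]
7. c, 1   [neg-implies-rule on 6]
8. b, 1   [neg-implies-rule on 6]
Accessibility: 0R0, 0R1, 1R1
The negation has an open branch (countermodel exists).

No, not valid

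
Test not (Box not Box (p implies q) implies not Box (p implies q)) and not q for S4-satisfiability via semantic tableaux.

Unsatisfiable

1. not (Box not Box (p implies q) implies not Box (p implies q)) and not q, u
2. not (Box not Box (p implies q) implies not Box (p implies q)), u   [and-rule on 1]
3. not q, u   [and-rule on 1]
4. Box not Box (p implies q), u   [neg-implies-rule on 2]
5. Box (p implies q), u   [neg-implies-rule on 2]
6. not Box (p implies q), u   [Box-rule on 4 via uRu]
7. p implies q, u   [Box-rule on 5 via uRu]
8. not p, u   [implies-rule on 7 (branches; this branch)]
9. not (p implies q), v   [neg-Box-rule on 6: fresh world v, uRv]
10. p, v   [neg-implies-rule on 9]
11. not q, v   [neg-implies-rule on 9]
12. not Box (p implies q), v   [Box-rule on 4 via uRv]
13. p implies q, v   [Box-rule on 5 via uRv]
14. q, v   [implies-rule on 13 (branches; this branch)]
Accessibility: uRu, uRv, vRv
Branch closes: q and not q both at v.
Every branch closes; the branch above is one of them.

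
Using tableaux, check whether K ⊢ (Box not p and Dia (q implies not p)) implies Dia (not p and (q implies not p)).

Tableau for the negation not ((Box not p and Dia (q implies not p)) implies Dia (not p and (q implies not p))):
1. not ((Box not p and Dia (q implies not p)) implies Dia (not p and (q implies not p))), u
2. Box not p and Dia (q implies not p), u
3. not Dia (not p and (q implies not p)), u
4. Box not p, u
5. Dia (q implies not p), u
6. q implies not p, v
7. not (not p and (q implies not p)), v
8. not p, v
9. not (q implies not p), v
10. q, v
11. p, v
Accessibility: uRv
Branch closes: p and not p both at v.
All branches of the negation close; one closing branch shown above.

Yes, valid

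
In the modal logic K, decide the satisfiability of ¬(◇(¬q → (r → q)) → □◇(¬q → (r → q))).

1. ¬(◇(¬q → (r → q)) → □◇(¬q → (r → q))), 0
2. ◇(¬q → (r → q)), 0   [¬→-rule on 1]
3. ¬□◇(¬q → (r → q)), 0   [¬→-rule on 1]
4. ¬q → (r → q), 1   [◇-rule on 2: fresh world 1, 0R1]
5. r → q, 1   [→-rule on 4 (branches; this branch)]
6. q, 1   [→-rule on 5 (branches; this branch)]
7. ¬◇(¬q → (r → q)), 2   [¬□-rule on 3: fresh world 2, 0R2]
Accessibility: 0R1, 0R2

Satisfiable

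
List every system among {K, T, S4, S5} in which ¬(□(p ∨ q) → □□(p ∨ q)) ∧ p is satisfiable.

K, T

S4-tableau for the formula:
1. ¬(□(p ∨ q) → □□(p ∨ q)) ∧ p, 0
2. ¬(□(p ∨ q) → □□(p ∨ q)), 0   [∧-rule on 1]
3. p, 0   [∧-rule on 1]
4. □(p ∨ q), 0   [¬→-rule on 2]
5. ¬□□(p ∨ q), 0   [¬→-rule on 2]
6. p ∨ q, 0   [□-rule on 4 via 0R0]
7. q, 0   [∨-rule on 6 (branches; this branch)]
8. ¬□(p ∨ q), 1   [¬□-rule on 5: fresh world 1, 0R1]
9. p ∨ q, 1   [□-rule on 4 via 0R1]
10. q, 1   [∨-rule on 9 (branches; this branch)]
11. ¬(p ∨ q), 2   [¬□-rule on 8: fresh world 2, 1R2]
12. ¬p, 2   [¬∨-rule on 11]
13. ¬q, 2   [¬∨-rule on 11]
14. p ∨ q, 2   [□-rule on 4 via 0R2]
15. q, 2   [∨-rule on 14 (branches; this branch)]
Accessibility: 0R0, 0R1, 0R2, 1R1, 1R2, 2R2
Branch closes: q and ¬q both at 2.
Every branch closes (one shown): unsatisfiable in S4, hence also in S5 (every S5-frame is an S4-frame).
T-tableau for the formula:
1. ¬(□(p ∨ q) → □□(p ∨ q)) ∧ p, 0
2. ¬(□(p ∨ q) → □□(p ∨ q)), 0   [∧-rule on 1]
3. p, 0   [∧-rule on 1]
4. □(p ∨ q), 0   [¬→-rule on 2]
5. ¬□□(p ∨ q), 0   [¬→-rule on 2]
6. p ∨ q, 0   [□-rule on 4 via 0R0]
7. q, 0   [∨-rule on 6 (branches; this branch)]
8. ¬□(p ∨ q), 1   [¬□-rule on 5: fresh world 1, 0R1]
9. p ∨ q, 1   [□-rule on 4 via 0R1]
10. q, 1   [∨-rule on 9 (branches; this branch)]
11. ¬(p ∨ q), 2   [¬□-rule on 8: fresh world 2, 1R2]
12. ¬p, 2   [¬∨-rule on 11]
13. ¬q, 2   [¬∨-rule on 11]
Accessibility: 0R0, 0R1, 1R1, 1R2, 2R2
Complete open branch: satisfiable in T, hence also in K (this T-model is also a K-model).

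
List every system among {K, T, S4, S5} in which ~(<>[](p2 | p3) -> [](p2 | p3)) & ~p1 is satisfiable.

S4-tableau for the formula:
1. ~(<>[](p2 | p3) -> [](p2 | p3)) & ~p1, w0
2. ~(<>[](p2 | p3) -> [](p2 | p3)), w0
3. ~p1, w0
4. <>[](p2 | p3), w0
5. ~[](p2 | p3), w0
6. [](p2 | p3), w1
7. p2 | p3, w1
8. p3, w1
9. ~(p2 | p3), w2
10. ~p2, w2
11. ~p3, w2
Accessibility: w0Rw0, w0Rw1, w0Rw2, w1Rw1, w2Rw2
Complete open branch: satisfiable in S4, hence also in K, T (this S4-model is also a K-model and a T-model).
S5-tableau for the formula:
1. ~(<>[](p2 | p3) -> [](p2 | p3)) & ~p1, w0
2. ~(<>[](p2 | p3) -> [](p2 | p3)), w0
3. ~p1, w0
4. <>[](p2 | p3), w0
5. ~[](p2 | p3), w0
6. [](p2 | p3), w1
7. p2 | p3, w0
8. p2 | p3, w1
9. p3, w0
10. p3, w1
11. ~(p2 | p3), w2
12. ~p2, w2
13. ~p3, w2
14. p2 | p3, w2
15. p3, w2
Accessibility: w0Rw0, w0Rw1, w0Rw2, w1Rw0, w1Rw1, w1Rw2, w2Rw0, w2Rw1, w2Rw2
Branch closes: p3 and ~p3 both at w2.
Every branch closes (one shown): unsatisfiable in S5.

K, T, S4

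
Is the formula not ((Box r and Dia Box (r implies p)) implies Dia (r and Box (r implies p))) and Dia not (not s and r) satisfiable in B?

1. not ((Box r and Dia Box (r implies p)) implies Dia (r and Box (r implies p))) and Dia not (not s and r), w0
2. not ((Box r and Dia Box (r implies p)) implies Dia (r and Box (r implies p))), w0   [and-rule on 1]
3. Dia not (not s and r), w0   [and-rule on 1]
4. Box r and Dia Box (r implies p), w0   [neg-implies-rule on 2]
5. not Dia (r and Box (r implies p)), w0   [neg-implies-rule on 2]
6. Box r, w0   [and-rule on 4]
7. Dia Box (r implies p), w0   [and-rule on 4]
8. not (r and Box (r implies p)), w0   [neg-Dia-rule on 5 via w0Rw0]
9. r, w0   [Box-rule on 6 via w0Rw0]
10. not Box (r implies p), w0   [neg-and-rule on 8 (branches; this branch)]
11. not (not s and r), w1   [Dia-rule on 3: fresh world w1, w0Rw1]
12. not (r and Box (r implies p)), w1   [neg-Dia-rule on 5 via w0Rw1]
13. r, w1   [Box-rule on 6 via w0Rw1]
14. s, w1   [neg-and-rule on 11 (branches; this branch)]
15. not Box (r implies p), w1   [neg-and-rule on 12 (branches; this branch)]
16. Box (r implies p), w2   [Dia-rule on 7: fresh world w2, w0Rw2]
17. not (r and Box (r implies p)), w2   [neg-Dia-rule on 5 via w0Rw2]
18. r, w2   [Box-rule on 6 via w0Rw2]
19. r implies p, w0   [Box-rule on 16 via w2Rw0]
20. r implies p, w2   [Box-rule on 16 via w2Rw2]
21. not Box (r implies p), w2   [neg-and-rule on 17 (branches; this branch)]
22. p, w0   [implies-rule on 19 (branches; this branch)]
23. p, w2   [implies-rule on 20 (branches; this branch)]
24. not (r implies p), w3   [neg-Box-rule on 10: fresh world w3, w0Rw3]
25. r, w3   [neg-implies-rule on 24]
26. not p, w3   [neg-implies-rule on 24]
27. not (r and Box (r implies p)), w3   [neg-Dia-rule on 5 via w0Rw3]
28. not Box (r implies p), w3   [neg-and-rule on 27 (branches; this branch)]
29. not (r implies p), w4   [neg-Box-rule on 15: fresh world w4, w1Rw4]
30. r, w4   [neg-implies-rule on 29]
31. not p, w4   [neg-implies-rule on 29]
32. not (r implies p), w5   [neg-Box-rule on 21: fresh world w5, w2Rw5]
33. r, w5   [neg-implies-rule on 32]
34. not p, w5   [neg-implies-rule on 32]
35. r implies p, w5   [Box-rule on 16 via w2Rw5]
36. p, w5   [implies-rule on 35 (branches; this branch)]
Accessibility: w0Rw0, w0Rw1, w0Rw2, w0Rw3, w1Rw0, w1Rw1, w1Rw4, w2Rw0, w2Rw2, w2Rw5, w3Rw0, w3Rw3, w4Rw1, w4Rw4, w5Rw2, w5Rw5
Branch closes: p and not p both at w5.
All branches of the tableau close; one closing branch shown above.

Unsatisfiable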